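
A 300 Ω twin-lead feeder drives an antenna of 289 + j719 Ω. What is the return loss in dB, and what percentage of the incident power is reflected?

Γ = (-11 + j719)/(589 + j719), |Γ| = 0.774
RL = −20·log₁₀(0.774) = 2.23 dB
P_refl/P_inc = |Γ|² = 0.599

RL ≈ 2.23 dB; 59.9% of incident power reflected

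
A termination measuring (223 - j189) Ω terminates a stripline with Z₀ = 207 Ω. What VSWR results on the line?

Γ = (Z_L − Z_0)/(Z_L + Z_0) = (16 − j189)/(430 − j189)
|Γ| = 190/470 = 0.404
VSWR = (1 + |Γ|)/(1 − |Γ|) = 1.4/0.596

VSWR ≈ 2.35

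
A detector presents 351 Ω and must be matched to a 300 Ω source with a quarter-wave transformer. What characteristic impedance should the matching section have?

Z_qwt = √(Z_0·R_L) = √(300 × 351) = √105300

Z_qwt ≈ 324 Ω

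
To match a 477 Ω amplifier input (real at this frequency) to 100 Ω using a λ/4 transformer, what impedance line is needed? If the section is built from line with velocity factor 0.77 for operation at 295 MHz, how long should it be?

Z_qwt ≈ 218 Ω; length ≈ 19.6 cm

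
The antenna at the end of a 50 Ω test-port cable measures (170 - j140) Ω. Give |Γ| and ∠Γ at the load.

Γ ≈ 0.707 ∠ -16.9°

Γ = (Z_L − Z_0)/(Z_L + Z_0) = (120 − j140)/(220 − j140)
|Γ| = 184/261 = 0.707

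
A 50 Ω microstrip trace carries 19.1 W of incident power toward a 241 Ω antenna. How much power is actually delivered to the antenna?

P_delivered ≈ 10.9 W

Γ = (241 − 50)/(241 + 50) = 0.656
|Γ|² = 0.431
P_refl = |Γ|²·P_inc = 8.23 W, P_del = (1 − |Γ|²)·P_inc = 10.9 W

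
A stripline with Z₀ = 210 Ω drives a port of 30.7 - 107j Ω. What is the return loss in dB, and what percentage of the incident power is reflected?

RL ≈ 2.02 dB; 62.8% of incident power reflected

Γ = (-179.3 − j107)/(240.7 − j107), |Γ| = 0.793
RL = −20·log₁₀(0.793) = 2.02 dB
P_refl/P_inc = |Γ|² = 0.628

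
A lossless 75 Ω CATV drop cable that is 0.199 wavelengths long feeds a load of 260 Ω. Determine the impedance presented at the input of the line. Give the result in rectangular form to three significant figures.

Z_in ≈ 23.8 − j22.6 Ω

βl = 2π × 0.199 = 71.6°
tan(βl) = tan(71.6°) = 3.01
Z_in = Z_0·(Z_L + jZ_0·tanβl)/(Z_0 + jZ_L·tanβl)
     = 75·(260 + j226)/(75 + j783)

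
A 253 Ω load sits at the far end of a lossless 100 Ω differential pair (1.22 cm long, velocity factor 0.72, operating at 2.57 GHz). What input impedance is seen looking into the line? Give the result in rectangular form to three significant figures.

λ = v/f = 0.72·c / 2.57 GHz = 0.084 m
βl = 2π·l/λ = 2π × 0.145 = 52.3°
tan(βl) = tan(52.3°) = 1.29
Z_in = Z_0·(Z_L + jZ_0·tanβl)/(Z_0 + jZ_L·tanβl)
     = 100·(253 + j129)/(100 + j327)

Z_in ≈ 57.8 − j59.7 Ω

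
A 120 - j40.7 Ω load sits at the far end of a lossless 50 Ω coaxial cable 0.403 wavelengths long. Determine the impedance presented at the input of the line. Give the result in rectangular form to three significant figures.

Z_in ≈ 59.6 + j56.3 Ω

βl = 2π × 0.403 = 145°
tan(βl) = tan(145°) = -0.698
Z_in = Z_0·(Z_L + jZ_0·tanβl)/(Z_0 + jZ_L·tanβl)
     = 50·(120 − j75.6)/(21.6 − j83.8)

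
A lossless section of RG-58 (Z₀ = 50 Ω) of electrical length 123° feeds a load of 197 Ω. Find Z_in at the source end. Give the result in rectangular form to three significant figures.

Z_in ≈ 17.6 + j29.6 Ω

tan(βl) = tan(123°) = -1.54
Z_in = Z_0·(Z_L + jZ_0·tanβl)/(Z_0 + jZ_L·tanβl)
     = 50·(197 − j77)/(50 − j303)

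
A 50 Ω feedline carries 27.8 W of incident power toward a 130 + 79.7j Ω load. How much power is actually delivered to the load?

|Γ| = |(80 + j79.7)/(180 + j79.7)| = 0.574
|Γ|² = 0.329
P_refl = |Γ|²·P_inc = 9.15 W, P_del = (1 − |Γ|²)·P_inc = 18.7 W

P_delivered ≈ 18.7 W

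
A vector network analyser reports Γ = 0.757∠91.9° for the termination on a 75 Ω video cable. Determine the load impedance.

Z_L ≈ 19.7 + j69.9 Ω

Z_L = Z_0·(1 + Γ)/(1 − Γ) = 75·(0.975 + j0.757)/(1.03 − j0.757)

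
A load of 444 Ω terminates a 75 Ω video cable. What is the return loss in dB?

Γ = (444 − 75)/(444 + 75) = 0.711
RL = −20·log₁₀|Γ| = −20·log₁₀(0.711)

RL ≈ 2.96 dB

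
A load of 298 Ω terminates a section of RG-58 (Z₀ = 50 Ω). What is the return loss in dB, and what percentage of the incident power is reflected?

Γ = (298 − 50)/(298 + 50) = 0.713
RL = −20·log₁₀(0.713) = 2.94 dB
P_refl/P_inc = |Γ|² = 0.508

RL ≈ 2.94 dB; 50.8% of incident power reflected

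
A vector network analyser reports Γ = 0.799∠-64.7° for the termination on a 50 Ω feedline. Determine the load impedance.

Z_L = Z_0·(1 + Γ)/(1 − Γ) = 50·(1.34 − j0.722)/(0.659 + j0.722)

Z_L ≈ 18.9 − j75.6 Ω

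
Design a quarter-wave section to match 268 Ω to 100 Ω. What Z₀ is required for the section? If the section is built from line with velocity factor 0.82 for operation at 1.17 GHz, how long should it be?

Z_qwt ≈ 164 Ω; length ≈ 5.26 cm

Z_qwt = √(Z_0·R_L) = √(100 × 268) = √26800
λ = 0.82·c/f = 0.21 m, so l = λ/4 = 0.0526 m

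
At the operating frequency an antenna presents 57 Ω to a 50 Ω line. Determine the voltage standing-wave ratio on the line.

For a purely resistive load, VSWR = R_L/Z_0 or Z_0/R_L (whichever > 1) = 57/50

VSWR ≈ 1.14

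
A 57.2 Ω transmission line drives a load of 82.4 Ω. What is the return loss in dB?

Γ = (82.4 − 57.2)/(82.4 + 57.2) = 0.181
RL = −20·log₁₀|Γ| = −20·log₁₀(0.181)

RL ≈ 14.9 dB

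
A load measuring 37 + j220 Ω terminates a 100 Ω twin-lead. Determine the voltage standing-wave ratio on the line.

VSWR ≈ 16.1

Γ = (Z_L − Z_0)/(Z_L + Z_0) = (-63 + j220)/(137 + j220)
|Γ| = 229/259 = 0.883
VSWR = (1 + |Γ|)/(1 − |Γ|) = 1.88/0.117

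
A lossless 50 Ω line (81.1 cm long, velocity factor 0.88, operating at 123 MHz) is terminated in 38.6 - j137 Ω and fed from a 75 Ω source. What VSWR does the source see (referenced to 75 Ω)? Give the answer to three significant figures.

VSWR ≈ 9.58

λ = v/f = 0.88·c / 123 MHz = 2.15 m
βl = 2π·l/λ = 2π × 0.378 = 136°
tan(βl) = -0.965
Z_in = Z_0·(Z_L + jZ_0·tanβl)/(Z_0 + jZ_L·tanβl) = 22.9 + j102 Ω
Γ_s = (Z_in − Z_s)/(Z_in + Z_s) = (-52.1 + j102)/(97.9 + j102), |Γ_s| = 0.811
VSWR = (1 + |Γ_s|)/(1 − |Γ_s|)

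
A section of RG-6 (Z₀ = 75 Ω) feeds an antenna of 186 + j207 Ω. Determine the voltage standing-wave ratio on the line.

VSWR ≈ 5.78

Γ = (Z_L − Z_0)/(Z_L + Z_0) = (111 + j207)/(261 + j207)
|Γ| = 235/333 = 0.705
VSWR = (1 + |Γ|)/(1 − |Γ|) = 1.71/0.295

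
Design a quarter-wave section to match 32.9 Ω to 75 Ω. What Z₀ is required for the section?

Z_qwt ≈ 49.7 Ω

Z_qwt = √(Z_0·R_L) = √(75 × 32.9) = √2468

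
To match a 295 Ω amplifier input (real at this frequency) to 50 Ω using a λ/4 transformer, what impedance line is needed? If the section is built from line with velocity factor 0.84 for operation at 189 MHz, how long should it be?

Z_qwt ≈ 121 Ω; length ≈ 33.3 cm

Z_qwt = √(Z_0·R_L) = √(50 × 295) = √14750
λ = 0.84·c/f = 1.33 m, so l = λ/4 = 0.333 m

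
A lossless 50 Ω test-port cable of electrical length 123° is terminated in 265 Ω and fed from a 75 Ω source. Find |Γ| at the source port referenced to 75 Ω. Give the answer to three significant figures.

tan(βl) = -1.54
Z_in = Z_0·(Z_L + jZ_0·tanβl)/(Z_0 + jZ_L·tanβl) = 13.2 + j30.9 Ω
Γ_s = (Z_in − Z_s)/(Z_in + Z_s) = (-61.8 + j30.9)/(88.2 + j30.9), |Γ_s| = 0.739

|Γ| ≈ 0.739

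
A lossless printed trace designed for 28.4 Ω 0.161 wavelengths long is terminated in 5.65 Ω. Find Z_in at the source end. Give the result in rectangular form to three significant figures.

Z_in ≈ 18.2 + j39.6 Ω

βl = 2π × 0.161 = 58°
tan(βl) = tan(58°) = 1.6
Z_in = Z_0·(Z_L + jZ_0·tanβl)/(Z_0 + jZ_L·tanβl)
     = 28.4·(5.65 + j45.4)/(28.4 + j9.03)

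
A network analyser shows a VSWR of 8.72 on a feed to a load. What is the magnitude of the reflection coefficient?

|Γ| ≈ 0.794

|Γ| = (S − 1)/(S + 1) = (8.72 − 1)/(8.72 + 1) = 7.72/9.72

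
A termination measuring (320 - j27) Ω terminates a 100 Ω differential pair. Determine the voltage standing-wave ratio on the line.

Γ = (Z_L − Z_0)/(Z_L + Z_0) = (220 − j27)/(420 − j27)
|Γ| = 222/421 = 0.527
VSWR = (1 + |Γ|)/(1 − |Γ|) = 1.53/0.473

VSWR ≈ 3.23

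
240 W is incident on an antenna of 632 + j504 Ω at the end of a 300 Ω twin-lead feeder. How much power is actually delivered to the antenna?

P_delivered ≈ 162 W

|Γ| = |(332 + j504)/(932 + j504)| = 0.57
|Γ|² = 0.324
P_refl = |Γ|²·P_inc = 77.9 W, P_del = (1 − |Γ|²)·P_inc = 162 W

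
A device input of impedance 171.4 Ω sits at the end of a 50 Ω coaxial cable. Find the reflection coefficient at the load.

Γ = 0.548

Γ = (Z_L − Z_0)/(Z_L + Z_0) = (171.4 − 50)/(171.4 + 50) = 121.4/221.4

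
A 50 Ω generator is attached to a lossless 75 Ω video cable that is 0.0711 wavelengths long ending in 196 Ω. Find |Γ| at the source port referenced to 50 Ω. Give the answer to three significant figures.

βl = 2π × 0.0711 = 25.6°
tan(βl) = 0.479
Z_in = Z_0·(Z_L + jZ_0·tanβl)/(Z_0 + jZ_L·tanβl) = 93.9 − j81.6 Ω
Γ_s = (Z_in − Z_s)/(Z_in + Z_s) = (43.9 − j81.6)/(144 − j81.6), |Γ_s| = 0.56

|Γ| ≈ 0.56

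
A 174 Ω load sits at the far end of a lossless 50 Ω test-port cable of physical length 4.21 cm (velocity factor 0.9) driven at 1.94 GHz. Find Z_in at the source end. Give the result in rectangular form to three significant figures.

λ = v/f = 0.9·c / 1.94 GHz = 0.139 m
βl = 2π·l/λ = 2π × 0.302 = 109°
tan(βl) = tan(109°) = -2.92
Z_in = Z_0·(Z_L + jZ_0·tanβl)/(Z_0 + jZ_L·tanβl)
     = 50·(174 − j146)/(50 − j508)

Z_in ≈ 15.9 + j15.6 Ω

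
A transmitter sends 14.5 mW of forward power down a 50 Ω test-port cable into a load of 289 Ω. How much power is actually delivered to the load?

P_delivered ≈ 7.29 mW

Γ = (289 − 50)/(289 + 50) = 0.705
|Γ|² = 0.497
P_refl = |Γ|²·P_inc = 7.21 mW, P_del = (1 − |Γ|²)·P_inc = 7.29 mW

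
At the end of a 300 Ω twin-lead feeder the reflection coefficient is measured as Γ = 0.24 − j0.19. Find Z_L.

Z_L ≈ 443 − j186 Ω

Z_L = Z_0·(1 + Γ)/(1 − Γ) = 300·(1.24 − j0.19)/(0.76 + j0.19)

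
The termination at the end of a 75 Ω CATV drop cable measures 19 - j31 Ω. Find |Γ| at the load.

|Γ| ≈ 0.647

Γ = (Z_L − Z_0)/(Z_L + Z_0) = (-56 − j31)/(94 − j31)
|Γ| = 64/99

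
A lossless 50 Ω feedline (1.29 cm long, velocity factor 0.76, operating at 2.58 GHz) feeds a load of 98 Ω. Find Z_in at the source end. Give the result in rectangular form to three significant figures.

λ = v/f = 0.76·c / 2.58 GHz = 0.0884 m
βl = 2π·l/λ = 2π × 0.146 = 52.6°
tan(βl) = tan(52.6°) = 1.31
Z_in = Z_0·(Z_L + jZ_0·tanβl)/(Z_0 + jZ_L·tanβl)
     = 50·(98 + j65.3)/(50 + j128)

Z_in ≈ 35.1 − j24.6 Ω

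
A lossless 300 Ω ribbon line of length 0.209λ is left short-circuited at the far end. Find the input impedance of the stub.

βl = 2π × 0.209 = 75.2°
tan(βl) = 3.8
For a short-circuited stub, Z_in = jZ_0·tan(βl)

Z_in ≈ +j1140 Ω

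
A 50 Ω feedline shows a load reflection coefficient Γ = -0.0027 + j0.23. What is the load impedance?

Z_L ≈ 44.7 + j21.7 Ω

Z_L = Z_0·(1 + Γ)/(1 − Γ) = 50·(0.997 + j0.23)/(1 − j0.23)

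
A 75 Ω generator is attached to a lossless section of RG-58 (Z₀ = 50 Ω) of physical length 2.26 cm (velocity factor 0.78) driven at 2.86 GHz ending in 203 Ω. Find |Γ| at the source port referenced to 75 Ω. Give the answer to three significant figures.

λ = v/f = 0.78·c / 2.86 GHz = 0.0818 m
βl = 2π·l/λ = 2π × 0.276 = 99.4°
tan(βl) = -6.01
Z_in = Z_0·(Z_L + jZ_0·tanβl)/(Z_0 + jZ_L·tanβl) = 12.6 + j7.8 Ω
Γ_s = (Z_in − Z_s)/(Z_in + Z_s) = (-62.4 + j7.8)/(87.6 + j7.8), |Γ_s| = 0.714

|Γ| ≈ 0.714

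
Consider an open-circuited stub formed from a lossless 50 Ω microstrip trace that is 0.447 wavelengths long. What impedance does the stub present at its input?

βl = 2π × 0.447 = 161°
tan(βl) = -0.346
For an open-circuited stub, Z_in = −jZ_0·cot(βl) = −jZ_0/tan(βl)

Z_in ≈ +j145 Ω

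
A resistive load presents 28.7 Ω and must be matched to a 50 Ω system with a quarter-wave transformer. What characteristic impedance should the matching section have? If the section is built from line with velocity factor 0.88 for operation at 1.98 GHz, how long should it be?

Z_qwt = √(Z_0·R_L) = √(50 × 28.7) = √1435
λ = 0.88·c/f = 0.133 m, so l = λ/4 = 0.0333 m

Z_qwt ≈ 37.9 Ω; length ≈ 3.33 cm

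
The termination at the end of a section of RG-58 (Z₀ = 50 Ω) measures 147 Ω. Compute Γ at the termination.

Γ = (Z_L − Z_0)/(Z_L + Z_0) = (147 − 50)/(147 + 50) = 97/197

Γ = 0.492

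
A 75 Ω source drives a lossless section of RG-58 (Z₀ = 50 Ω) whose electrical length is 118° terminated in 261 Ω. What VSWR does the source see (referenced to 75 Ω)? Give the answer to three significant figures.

VSWR ≈ 6.89

tan(βl) = -1.88
Z_in = Z_0·(Z_L + jZ_0·tanβl)/(Z_0 + jZ_L·tanβl) = 12.2 + j25.3 Ω
Γ_s = (Z_in − Z_s)/(Z_in + Z_s) = (-62.8 + j25.3)/(87.2 + j25.3), |Γ_s| = 0.746
VSWR = (1 + |Γ_s|)/(1 − |Γ_s|)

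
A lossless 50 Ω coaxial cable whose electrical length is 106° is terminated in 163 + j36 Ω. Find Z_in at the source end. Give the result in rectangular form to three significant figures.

tan(βl) = tan(106°) = -3.49
Z_in = Z_0·(Z_L + jZ_0·tanβl)/(Z_0 + jZ_L·tanβl)
     = 50·(163 − j138)/(176 − j568)

Z_in ≈ 15.2 + j9.66 Ω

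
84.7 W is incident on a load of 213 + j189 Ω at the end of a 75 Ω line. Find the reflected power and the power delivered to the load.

|Γ| = |(138 + j189)/(288 + j189)| = 0.679
|Γ|² = 0.462
P_refl = |Γ|²·P_inc = 39.1 W, P_del = (1 − |Γ|²)·P_inc = 45.6 W

P_reflected ≈ 39.1 W; P_delivered ≈ 45.6 W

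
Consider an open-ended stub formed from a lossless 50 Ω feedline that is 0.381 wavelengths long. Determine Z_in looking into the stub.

Z_in ≈ +j53.9 Ω

βl = 2π × 0.381 = 137°
tan(βl) = -0.927
For an open-ended stub, Z_in = −jZ_0·cot(βl) = −jZ_0/tan(βl)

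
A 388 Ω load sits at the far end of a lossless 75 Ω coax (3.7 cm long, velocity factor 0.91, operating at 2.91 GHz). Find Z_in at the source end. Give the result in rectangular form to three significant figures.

Z_in ≈ 36 + j87 Ω

λ = v/f = 0.91·c / 2.91 GHz = 0.0938 m
βl = 2π·l/λ = 2π × 0.394 = 142°
tan(βl) = tan(142°) = -0.782
Z_in = Z_0·(Z_L + jZ_0·tanβl)/(Z_0 + jZ_L·tanβl)
     = 75·(388 − j58.6)/(75 − j303)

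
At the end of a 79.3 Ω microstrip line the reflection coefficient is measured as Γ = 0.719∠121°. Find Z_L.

Z_L = Z_0·(1 + Γ)/(1 − Γ) = 79.3·(0.63 + j0.616)/(1.37 − j0.616)

Z_L ≈ 17 + j43.3 Ω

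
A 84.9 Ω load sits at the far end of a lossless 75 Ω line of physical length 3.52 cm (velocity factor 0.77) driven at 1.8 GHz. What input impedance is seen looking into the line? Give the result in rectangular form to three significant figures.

Z_in ≈ 66.6 + j2.49 Ω

λ = v/f = 0.77·c / 1.8 GHz = 0.128 m
βl = 2π·l/λ = 2π × 0.274 = 98.7°
tan(βl) = tan(98.7°) = -6.5
Z_in = Z_0·(Z_L + jZ_0·tanβl)/(Z_0 + jZ_L·tanβl)
     = 75·(84.9 − j488)/(75 − j552)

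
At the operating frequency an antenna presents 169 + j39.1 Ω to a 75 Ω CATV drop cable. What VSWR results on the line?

Γ = (Z_L − Z_0)/(Z_L + Z_0) = (94 + j39.1)/(244 + j39.1)
|Γ| = 102/247 = 0.412
VSWR = (1 + |Γ|)/(1 − |Γ|) = 1.41/0.588

VSWR ≈ 2.4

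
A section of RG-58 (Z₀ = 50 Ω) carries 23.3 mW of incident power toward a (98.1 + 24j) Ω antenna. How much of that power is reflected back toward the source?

|Γ| = |(48.1 + j24)/(148.1 + j24)| = 0.358
|Γ|² = 0.128
P_refl = |Γ|²·P_inc = 2.99 mW, P_del = (1 − |Γ|²)·P_inc = 20.3 mW

P_reflected ≈ 2.99 mW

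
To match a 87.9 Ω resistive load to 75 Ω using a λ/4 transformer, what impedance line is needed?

Z_qwt ≈ 81.2 Ω

Z_qwt = √(Z_0·R_L) = √(75 × 87.9) = √6592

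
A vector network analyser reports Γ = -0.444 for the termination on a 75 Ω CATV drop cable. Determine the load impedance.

Z_L = Z_0·(1 + Γ)/(1 − Γ) = 75·(0.556)/(1.44)

Z_L ≈ 28.9 Ω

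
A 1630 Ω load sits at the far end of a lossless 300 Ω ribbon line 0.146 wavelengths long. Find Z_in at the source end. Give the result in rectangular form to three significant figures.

Z_in ≈ 85.9 − j218 Ω

βl = 2π × 0.146 = 52.6°
tan(βl) = tan(52.6°) = 1.31
Z_in = Z_0·(Z_L + jZ_0·tanβl)/(Z_0 + jZ_L·tanβl)
     = 300·(1630 + j392)/(300 + j2130)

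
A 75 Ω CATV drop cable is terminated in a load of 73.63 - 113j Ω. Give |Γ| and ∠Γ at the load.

Γ ≈ 0.605 ∠ -53.4°

Γ = (Z_L − Z_0)/(Z_L + Z_0) = (-1.37 − j113)/(148.6 − j113)
|Γ| = 113/187 = 0.605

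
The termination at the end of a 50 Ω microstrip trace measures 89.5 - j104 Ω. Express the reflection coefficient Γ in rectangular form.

Γ = (Z_L − Z_0)/(Z_L + Z_0) = (39.5 − j104)/(139.5 − j104)

Γ ≈ 0.539 − j0.344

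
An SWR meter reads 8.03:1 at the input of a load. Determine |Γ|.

|Γ| ≈ 0.779

|Γ| = (S − 1)/(S + 1) = (8.03 − 1)/(8.03 + 1) = 7.03/9.03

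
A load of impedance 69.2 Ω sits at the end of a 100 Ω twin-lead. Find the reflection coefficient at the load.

Γ = -0.182

Γ = (Z_L − Z_0)/(Z_L + Z_0) = (69.2 − 100)/(69.2 + 100) = -30.8/169.2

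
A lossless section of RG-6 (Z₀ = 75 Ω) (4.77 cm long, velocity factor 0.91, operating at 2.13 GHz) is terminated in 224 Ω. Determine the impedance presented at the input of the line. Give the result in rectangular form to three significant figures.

λ = v/f = 0.91·c / 2.13 GHz = 0.128 m
βl = 2π·l/λ = 2π × 0.372 = 134°
tan(βl) = tan(134°) = -1.04
Z_in = Z_0·(Z_L + jZ_0·tanβl)/(Z_0 + jZ_L·tanβl)
     = 75·(224 − j77.7)/(75 − j232)

Z_in ≈ 43.9 + j58.2 Ω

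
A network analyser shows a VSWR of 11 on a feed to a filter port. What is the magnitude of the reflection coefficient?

|Γ| = (S − 1)/(S + 1) = (11 − 1)/(11 + 1) = 10/12

|Γ| ≈ 0.833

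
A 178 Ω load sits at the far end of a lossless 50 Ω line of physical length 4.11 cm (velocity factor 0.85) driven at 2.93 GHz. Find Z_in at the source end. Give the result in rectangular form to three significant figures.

λ = v/f = 0.85·c / 2.93 GHz = 0.087 m
βl = 2π·l/λ = 2π × 0.472 = 170°
tan(βl) = tan(170°) = -0.176
Z_in = Z_0·(Z_L + jZ_0·tanβl)/(Z_0 + jZ_L·tanβl)
     = 50·(178 − j8.81)/(50 − j31.4)

Z_in ≈ 132 + j73.8 Ω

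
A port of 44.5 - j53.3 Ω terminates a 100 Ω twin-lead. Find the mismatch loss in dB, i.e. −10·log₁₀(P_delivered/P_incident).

mismatch loss ≈ 1.25 dB

Γ = (-55.5 − j53.3)/(144.5 − j53.3), |Γ| = 0.5
|Γ|² = 0.25, so P_del/P_inc = 1 − |Γ|² = 0.75
ML = −10·log₁₀(1 − |Γ|²)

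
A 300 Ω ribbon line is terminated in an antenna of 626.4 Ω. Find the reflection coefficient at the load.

Γ = (Z_L − Z_0)/(Z_L + Z_0) = (626.4 − 300)/(626.4 + 300) = 326.4/926.4

Γ = 0.352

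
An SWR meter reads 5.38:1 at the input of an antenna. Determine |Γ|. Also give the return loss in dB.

|Γ| ≈ 0.687; return loss ≈ 3.27 dB

|Γ| = (S − 1)/(S + 1) = (5.38 − 1)/(5.38 + 1) = 4.38/6.38
RL = −20·log₁₀|Γ| = −20·log₁₀(0.687)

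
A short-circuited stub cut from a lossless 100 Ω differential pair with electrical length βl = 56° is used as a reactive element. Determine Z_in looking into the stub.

tan(βl) = 1.48
For a short-circuited stub, Z_in = jZ_0·tan(βl)

Z_in ≈ +j148 Ω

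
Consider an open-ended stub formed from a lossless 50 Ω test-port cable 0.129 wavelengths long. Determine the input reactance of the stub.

X_in ≈ -47.5 Ω (capacitive)

βl = 2π × 0.129 = 46.4°
tan(βl) = 1.05
For an open-ended stub, Z_in = −jZ_0·cot(βl) = −jZ_0/tan(βl)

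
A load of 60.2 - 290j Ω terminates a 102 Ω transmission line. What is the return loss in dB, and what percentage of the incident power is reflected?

Γ = (-41.8 − j290)/(162.2 − j290), |Γ| = 0.882
RL = −20·log₁₀(0.882) = 1.09 dB
P_refl/P_inc = |Γ|² = 0.778

RL ≈ 1.09 dB; 77.8% of incident power reflected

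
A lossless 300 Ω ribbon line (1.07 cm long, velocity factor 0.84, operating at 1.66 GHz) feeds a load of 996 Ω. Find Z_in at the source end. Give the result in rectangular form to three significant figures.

λ = v/f = 0.84·c / 1.66 GHz = 0.152 m
βl = 2π·l/λ = 2π × 0.0705 = 25.4°
tan(βl) = tan(25.4°) = 0.474
Z_in = Z_0·(Z_L + jZ_0·tanβl)/(Z_0 + jZ_L·tanβl)
     = 300·(996 + j142)/(300 + j472)

Z_in ≈ 351 − j410 Ω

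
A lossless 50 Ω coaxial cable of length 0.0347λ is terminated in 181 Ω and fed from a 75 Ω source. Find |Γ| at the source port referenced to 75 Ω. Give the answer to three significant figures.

βl = 2π × 0.0347 = 12.5°
tan(βl) = 0.222
Z_in = Z_0·(Z_L + jZ_0·tanβl)/(Z_0 + jZ_L·tanβl) = 116 − j81.6 Ω
Γ_s = (Z_in − Z_s)/(Z_in + Z_s) = (40.6 − j81.6)/(191 − j81.6), |Γ_s| = 0.44

|Γ| ≈ 0.44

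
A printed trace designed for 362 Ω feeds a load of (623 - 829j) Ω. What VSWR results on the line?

Γ = (Z_L − Z_0)/(Z_L + Z_0) = (261 − j829)/(985 − j829)
|Γ| = 869/1290 = 0.675
VSWR = (1 + |Γ|)/(1 − |Γ|) = 1.68/0.325

VSWR ≈ 5.16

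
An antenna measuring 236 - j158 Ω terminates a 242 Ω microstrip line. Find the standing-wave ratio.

VSWR ≈ 1.92

Γ = (Z_L − Z_0)/(Z_L + Z_0) = (-6 − j158)/(478 − j158)
|Γ| = 158/503 = 0.314
VSWR = (1 + |Γ|)/(1 − |Γ|) = 1.31/0.686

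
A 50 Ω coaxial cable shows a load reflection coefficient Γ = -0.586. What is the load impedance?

Z_L = Z_0·(1 + Γ)/(1 − Γ) = 50·(0.414)/(1.59)

Z_L ≈ 13.1 Ω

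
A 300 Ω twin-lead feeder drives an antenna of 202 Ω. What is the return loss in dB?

Γ = (202 − 300)/(202 + 300) = -0.195
RL = −20·log₁₀|Γ| = −20·log₁₀(0.195)

RL ≈ 14.2 dB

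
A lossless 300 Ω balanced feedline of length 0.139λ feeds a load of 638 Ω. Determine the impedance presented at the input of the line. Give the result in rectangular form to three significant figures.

βl = 2π × 0.139 = 50°
tan(βl) = tan(50°) = 1.19
Z_in = Z_0·(Z_L + jZ_0·tanβl)/(Z_0 + jZ_L·tanβl)
     = 300·(638 + j358)/(300 + j761)

Z_in ≈ 208 − j169 Ω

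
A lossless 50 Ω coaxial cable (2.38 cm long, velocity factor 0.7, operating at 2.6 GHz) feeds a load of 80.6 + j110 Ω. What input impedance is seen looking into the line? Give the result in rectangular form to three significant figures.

λ = v/f = 0.7·c / 2.6 GHz = 0.0808 m
βl = 2π·l/λ = 2π × 0.295 = 106°
tan(βl) = tan(106°) = -3.47
Z_in = Z_0·(Z_L + jZ_0·tanβl)/(Z_0 + jZ_L·tanβl)
     = 50·(80.6 − j63.5)/(432 − j280)

Z_in ≈ 9.93 − j0.917 Ω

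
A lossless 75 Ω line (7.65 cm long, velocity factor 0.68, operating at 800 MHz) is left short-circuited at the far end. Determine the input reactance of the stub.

λ = v/f = 0.68·c / 800 MHz = 0.255 m
βl = 2π·l/λ = 2π × 0.3 = 108°
tan(βl) = -3.08
For a short-circuited stub, Z_in = jZ_0·tan(βl)

X_in ≈ -231 Ω (capacitive)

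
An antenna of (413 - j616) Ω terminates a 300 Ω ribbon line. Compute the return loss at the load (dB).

Γ = (113 − j616)/(713 − j616), |Γ| = 0.665
RL = −20·log₁₀|Γ| = −20·log₁₀(0.665)

RL ≈ 3.55 dB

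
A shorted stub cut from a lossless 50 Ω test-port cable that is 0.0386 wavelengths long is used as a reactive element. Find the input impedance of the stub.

Z_in ≈ +j12.4 Ω

βl = 2π × 0.0386 = 13.9°
tan(βl) = 0.247
For a shorted stub, Z_in = jZ_0·tan(βl)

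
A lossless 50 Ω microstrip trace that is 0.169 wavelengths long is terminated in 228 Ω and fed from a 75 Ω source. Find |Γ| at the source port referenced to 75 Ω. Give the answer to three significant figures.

βl = 2π × 0.169 = 60.8°
tan(βl) = 1.79
Z_in = Z_0·(Z_L + jZ_0·tanβl)/(Z_0 + jZ_L·tanβl) = 14.2 − j26.2 Ω
Γ_s = (Z_in − Z_s)/(Z_in + Z_s) = (-60.8 − j26.2)/(89.2 − j26.2), |Γ_s| = 0.713

|Γ| ≈ 0.713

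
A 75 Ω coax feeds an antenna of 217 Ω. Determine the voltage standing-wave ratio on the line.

VSWR ≈ 2.89

Γ = (217 − 75)/(217 + 75) = 0.486
VSWR = (1 + 0.486)/(1 − 0.486)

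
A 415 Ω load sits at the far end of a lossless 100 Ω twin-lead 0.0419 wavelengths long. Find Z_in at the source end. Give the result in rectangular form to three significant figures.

Z_in ≈ 198 − j194 Ω

βl = 2π × 0.0419 = 15.1°
tan(βl) = tan(15.1°) = 0.27
Z_in = Z_0·(Z_L + jZ_0·tanβl)/(Z_0 + jZ_L·tanβl)
     = 100·(415 + j27)/(100 + j112)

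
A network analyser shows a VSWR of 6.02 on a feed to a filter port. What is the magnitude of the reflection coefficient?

|Γ| ≈ 0.715

|Γ| = (S − 1)/(S + 1) = (6.02 − 1)/(6.02 + 1) = 5.02/7.02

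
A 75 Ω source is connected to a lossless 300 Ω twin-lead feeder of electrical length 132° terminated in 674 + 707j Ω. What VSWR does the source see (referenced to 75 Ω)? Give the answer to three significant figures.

tan(βl) = -1.11
Z_in = Z_0·(Z_L + jZ_0·tanβl)/(Z_0 + jZ_L·tanβl) = 78 + j157 Ω
Γ_s = (Z_in − Z_s)/(Z_in + Z_s) = (2.95 + j157)/(153 + j157), |Γ_s| = 0.717
VSWR = (1 + |Γ_s|)/(1 − |Γ_s|)

VSWR ≈ 6.06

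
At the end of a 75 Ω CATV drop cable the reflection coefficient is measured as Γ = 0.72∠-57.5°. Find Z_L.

Z_L ≈ 48.5 − j122 Ω

Z_L = Z_0·(1 + Γ)/(1 − Γ) = 75·(1.39 − j0.607)/(0.613 + j0.607)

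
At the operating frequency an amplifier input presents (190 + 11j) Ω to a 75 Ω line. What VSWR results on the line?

VSWR ≈ 2.54

Γ = (Z_L − Z_0)/(Z_L + Z_0) = (115 + j11)/(265 + j11)
|Γ| = 116/265 = 0.436
VSWR = (1 + |Γ|)/(1 − |Γ|) = 1.44/0.564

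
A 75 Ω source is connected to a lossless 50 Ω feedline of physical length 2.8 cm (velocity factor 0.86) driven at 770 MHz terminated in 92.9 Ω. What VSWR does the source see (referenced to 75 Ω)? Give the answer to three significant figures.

λ = v/f = 0.86·c / 770 MHz = 0.335 m
βl = 2π·l/λ = 2π × 0.0836 = 30.1°
tan(βl) = 0.579
Z_in = Z_0·(Z_L + jZ_0·tanβl)/(Z_0 + jZ_L·tanβl) = 57.5 − j32.9 Ω
Γ_s = (Z_in − Z_s)/(Z_in + Z_s) = (-17.5 − j32.9)/(132 − j32.9), |Γ_s| = 0.273
VSWR = (1 + |Γ_s|)/(1 − |Γ_s|)

VSWR ≈ 1.75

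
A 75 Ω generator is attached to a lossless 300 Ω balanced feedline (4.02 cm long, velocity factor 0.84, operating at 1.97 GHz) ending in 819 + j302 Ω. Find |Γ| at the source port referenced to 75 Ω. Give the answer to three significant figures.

λ = v/f = 0.84·c / 1.97 GHz = 0.128 m
βl = 2π·l/λ = 2π × 0.314 = 113°
tan(βl) = -2.34
Z_in = Z_0·(Z_L + jZ_0·tanβl)/(Z_0 + jZ_L·tanβl) = 102 + j74.7 Ω
Γ_s = (Z_in − Z_s)/(Z_in + Z_s) = (26.9 + j74.7)/(177 + j74.7), |Γ_s| = 0.413

|Γ| ≈ 0.413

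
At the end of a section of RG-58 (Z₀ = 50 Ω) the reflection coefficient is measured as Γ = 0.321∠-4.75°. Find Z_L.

Z_L = Z_0·(1 + Γ)/(1 − Γ) = 50·(1.32 − j0.0266)/(0.68 + j0.0266)

Z_L ≈ 96.8 − j5.74 Ω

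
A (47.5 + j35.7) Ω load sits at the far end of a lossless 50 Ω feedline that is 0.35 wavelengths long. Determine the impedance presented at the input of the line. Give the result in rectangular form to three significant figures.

βl = 2π × 0.35 = 126°
tan(βl) = tan(126°) = -1.38
Z_in = Z_0·(Z_L + jZ_0·tanβl)/(Z_0 + jZ_L·tanβl)
     = 50·(47.5 − j33.1)/(99.1 − j65.4)

Z_in ≈ 24.4 − j0.631 Ω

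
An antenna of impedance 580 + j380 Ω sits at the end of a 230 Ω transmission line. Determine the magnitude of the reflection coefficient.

Γ = (Z_L − Z_0)/(Z_L + Z_0) = (350 + j380)/(810 + j380)
|Γ| = 517/895

|Γ| ≈ 0.577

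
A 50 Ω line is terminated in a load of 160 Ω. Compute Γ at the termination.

Γ = (Z_L − Z_0)/(Z_L + Z_0) = (160 − 50)/(160 + 50) = 110/210

Γ = 0.524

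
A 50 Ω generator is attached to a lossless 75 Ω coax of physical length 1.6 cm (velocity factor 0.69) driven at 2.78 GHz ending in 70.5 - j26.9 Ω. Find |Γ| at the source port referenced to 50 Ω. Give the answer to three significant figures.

λ = v/f = 0.69·c / 2.78 GHz = 0.0745 m
βl = 2π·l/λ = 2π × 0.215 = 77.4°
tan(βl) = 4.46
Z_in = Z_0·(Z_L + jZ_0·tanβl)/(Z_0 + jZ_L·tanβl) = 60.5 + j20.7 Ω
Γ_s = (Z_in − Z_s)/(Z_in + Z_s) = (10.5 + j20.7)/(111 + j20.7), |Γ_s| = 0.207

|Γ| ≈ 0.207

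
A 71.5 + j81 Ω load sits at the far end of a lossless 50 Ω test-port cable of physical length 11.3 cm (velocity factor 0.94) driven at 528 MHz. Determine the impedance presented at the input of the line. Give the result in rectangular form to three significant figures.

Z_in ≈ 19.3 − j30.8 Ω

λ = v/f = 0.94·c / 528 MHz = 0.534 m
βl = 2π·l/λ = 2π × 0.212 = 76.2°
tan(βl) = tan(76.2°) = 4.06
Z_in = Z_0·(Z_L + jZ_0·tanβl)/(Z_0 + jZ_L·tanβl)
     = 50·(71.5 + j284)/(-279 + j290)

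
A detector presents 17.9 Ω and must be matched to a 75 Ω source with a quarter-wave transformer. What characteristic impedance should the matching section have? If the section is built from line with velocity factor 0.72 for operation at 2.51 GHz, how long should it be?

Z_qwt ≈ 36.6 Ω; length ≈ 2.15 cm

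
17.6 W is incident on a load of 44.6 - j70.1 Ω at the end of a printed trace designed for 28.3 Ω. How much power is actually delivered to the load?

P_delivered ≈ 8.69 W

|Γ| = |(16.3 − j70.1)/(72.9 − j70.1)| = 0.712
|Γ|² = 0.506
P_refl = |Γ|²·P_inc = 8.91 W, P_del = (1 − |Γ|²)·P_inc = 8.69 W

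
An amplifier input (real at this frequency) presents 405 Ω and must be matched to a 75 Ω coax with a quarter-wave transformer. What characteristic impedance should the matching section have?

Z_qwt = √(Z_0·R_L) = √(75 × 405) = √30380

Z_qwt ≈ 174 Ω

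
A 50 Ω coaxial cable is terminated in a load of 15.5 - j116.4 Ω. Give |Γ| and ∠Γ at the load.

Γ = (Z_L − Z_0)/(Z_L + Z_0) = (-34.5 − j116.4)/(65.5 − j116.4)
|Γ| = 121/134 = 0.909

Γ ≈ 0.909 ∠ -45.9°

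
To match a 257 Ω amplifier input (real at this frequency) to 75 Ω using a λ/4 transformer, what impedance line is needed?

Z_qwt = √(Z_0·R_L) = √(75 × 257) = √19280

Z_qwt ≈ 139 Ω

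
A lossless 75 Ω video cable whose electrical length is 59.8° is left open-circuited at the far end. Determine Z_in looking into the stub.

tan(βl) = 1.72
For an open-circuited stub, Z_in = −jZ_0·cot(βl) = −jZ_0/tan(βl)

Z_in ≈ −j43.7 Ω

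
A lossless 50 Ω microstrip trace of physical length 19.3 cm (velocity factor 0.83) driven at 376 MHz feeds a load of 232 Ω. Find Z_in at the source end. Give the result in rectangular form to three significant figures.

λ = v/f = 0.83·c / 376 MHz = 0.662 m
βl = 2π·l/λ = 2π × 0.291 = 105°
tan(βl) = tan(105°) = -3.75
Z_in = Z_0·(Z_L + jZ_0·tanβl)/(Z_0 + jZ_L·tanβl)
     = 50·(232 − j188)/(50 − j871)

Z_in ≈ 11.5 + j12.7 Ω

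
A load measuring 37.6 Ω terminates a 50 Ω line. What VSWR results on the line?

For a purely resistive load, VSWR = R_L/Z_0 or Z_0/R_L (whichever > 1) = 50/37.6

VSWR ≈ 1.33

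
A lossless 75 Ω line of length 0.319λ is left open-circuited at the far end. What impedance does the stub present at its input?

βl = 2π × 0.319 = 115°
tan(βl) = -2.16
For an open-circuited stub, Z_in = −jZ_0·cot(βl) = −jZ_0/tan(βl)

Z_in ≈ +j34.7 Ω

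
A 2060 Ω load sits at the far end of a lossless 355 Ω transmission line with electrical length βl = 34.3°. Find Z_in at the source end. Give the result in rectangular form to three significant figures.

Z_in ≈ 181 − j475 Ω

tan(βl) = tan(34.3°) = 0.682
Z_in = Z_0·(Z_L + jZ_0·tanβl)/(Z_0 + jZ_L·tanβl)
     = 355·(2060 + j242)/(355 + j1410)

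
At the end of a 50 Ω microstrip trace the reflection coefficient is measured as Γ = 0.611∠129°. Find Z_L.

Z_L = Z_0·(1 + Γ)/(1 − Γ) = 50·(0.615 + j0.475)/(1.38 − j0.475)

Z_L ≈ 14.6 + j22.2 Ω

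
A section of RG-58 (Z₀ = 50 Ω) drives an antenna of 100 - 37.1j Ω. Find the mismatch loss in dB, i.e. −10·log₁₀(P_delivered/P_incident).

Γ = (50 − j37.1)/(150 − j37.1), |Γ| = 0.403
|Γ|² = 0.162, so P_del/P_inc = 1 − |Γ|² = 0.838
ML = −10·log₁₀(1 − |Γ|²)

mismatch loss ≈ 0.769 dB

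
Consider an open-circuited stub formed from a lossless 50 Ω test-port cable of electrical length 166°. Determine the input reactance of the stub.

tan(βl) = -0.249
For an open-circuited stub, Z_in = −jZ_0·cot(βl) = −jZ_0/tan(βl)

X_in ≈ 201 Ω (inductive)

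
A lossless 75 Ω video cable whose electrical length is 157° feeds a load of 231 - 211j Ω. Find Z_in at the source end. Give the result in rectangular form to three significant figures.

tan(βl) = tan(157°) = -0.424
Z_in = Z_0·(Z_L + jZ_0·tanβl)/(Z_0 + jZ_L·tanβl)
     = 75·(231 − j243)/(-14.6 − j98.1)

Z_in ≈ 156 + j200 Ω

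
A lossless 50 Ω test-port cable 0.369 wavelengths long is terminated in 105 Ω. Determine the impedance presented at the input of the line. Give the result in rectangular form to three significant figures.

βl = 2π × 0.369 = 133°
tan(βl) = tan(133°) = -1.08
Z_in = Z_0·(Z_L + jZ_0·tanβl)/(Z_0 + jZ_L·tanβl)
     = 50·(105 − j53.9)/(50 − j113)

Z_in ≈ 37.1 + j30 Ω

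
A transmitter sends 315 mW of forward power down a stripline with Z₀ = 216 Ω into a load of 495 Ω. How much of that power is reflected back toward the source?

Γ = (495 − 216)/(495 + 216) = 0.392
|Γ|² = 0.154
P_refl = |Γ|²·P_inc = 48.5 mW, P_del = (1 − |Γ|²)·P_inc = 266 mW

P_reflected ≈ 48.5 mW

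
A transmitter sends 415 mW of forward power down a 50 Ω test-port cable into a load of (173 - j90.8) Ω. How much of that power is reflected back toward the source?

P_reflected ≈ 167 mW

|Γ| = |(123 − j90.8)/(223 − j90.8)| = 0.635
|Γ|² = 0.403
P_refl = |Γ|²·P_inc = 167 mW, P_del = (1 − |Γ|²)·P_inc = 248 mW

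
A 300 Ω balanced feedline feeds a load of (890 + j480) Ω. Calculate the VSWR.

VSWR ≈ 3.91

Γ = (Z_L − Z_0)/(Z_L + Z_0) = (590 + j480)/(1190 + j480)
|Γ| = 761/1280 = 0.593
VSWR = (1 + |Γ|)/(1 − |Γ|) = 1.59/0.407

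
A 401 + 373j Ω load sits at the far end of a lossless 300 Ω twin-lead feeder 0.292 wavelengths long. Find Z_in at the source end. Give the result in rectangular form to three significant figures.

βl = 2π × 0.292 = 105°
tan(βl) = tan(105°) = -3.7
Z_in = Z_0·(Z_L + jZ_0·tanβl)/(Z_0 + jZ_L·tanβl)
     = 300·(401 − j737)/(1680 − j1480)

Z_in ≈ 106 − j38.4 Ω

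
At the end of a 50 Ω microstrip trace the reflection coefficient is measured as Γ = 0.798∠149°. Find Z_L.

Z_L = Z_0·(1 + Γ)/(1 − Γ) = 50·(0.316 + j0.411)/(1.68 − j0.411)

Z_L ≈ 6.04 + j13.7 Ω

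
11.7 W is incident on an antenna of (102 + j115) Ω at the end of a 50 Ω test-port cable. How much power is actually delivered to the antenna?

|Γ| = |(52 + j115)/(152 + j115)| = 0.662
|Γ|² = 0.438
P_refl = |Γ|²·P_inc = 5.13 W, P_del = (1 − |Γ|²)·P_inc = 6.57 W

P_delivered ≈ 6.57 W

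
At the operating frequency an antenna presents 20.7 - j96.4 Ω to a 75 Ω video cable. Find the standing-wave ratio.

VSWR ≈ 9.78

Γ = (Z_L − Z_0)/(Z_L + Z_0) = (-54.3 − j96.4)/(95.7 − j96.4)
|Γ| = 111/136 = 0.815
VSWR = (1 + |Γ|)/(1 − |Γ|) = 1.81/0.185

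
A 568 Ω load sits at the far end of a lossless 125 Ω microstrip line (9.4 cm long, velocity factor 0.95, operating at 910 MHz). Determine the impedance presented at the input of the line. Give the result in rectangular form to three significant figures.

Z_in ≈ 30.3 + j38.6 Ω

λ = v/f = 0.95·c / 910 MHz = 0.313 m
βl = 2π·l/λ = 2π × 0.3 = 108°
tan(βl) = tan(108°) = -3.07
Z_in = Z_0·(Z_L + jZ_0·tanβl)/(Z_0 + jZ_L·tanβl)
     = 125·(568 − j384)/(125 − j1740)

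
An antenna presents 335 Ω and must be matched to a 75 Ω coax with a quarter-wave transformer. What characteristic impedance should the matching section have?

Z_qwt = √(Z_0·R_L) = √(75 × 335) = √25120

Z_qwt ≈ 159 Ω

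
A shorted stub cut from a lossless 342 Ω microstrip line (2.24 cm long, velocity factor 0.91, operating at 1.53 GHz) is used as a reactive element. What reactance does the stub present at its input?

λ = v/f = 0.91·c / 1.53 GHz = 0.178 m
βl = 2π·l/λ = 2π × 0.126 = 45.2°
tan(βl) = 1.01
For a shorted stub, Z_in = jZ_0·tan(βl)

X_in ≈ 344 Ω (inductive)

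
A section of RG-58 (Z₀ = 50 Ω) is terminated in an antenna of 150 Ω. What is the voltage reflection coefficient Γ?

Γ = 0.5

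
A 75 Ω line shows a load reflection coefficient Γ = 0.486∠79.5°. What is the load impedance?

Z_L ≈ 54.1 + j67.7 Ω

Z_L = Z_0·(1 + Γ)/(1 − Γ) = 75·(1.09 + j0.478)/(0.911 − j0.478)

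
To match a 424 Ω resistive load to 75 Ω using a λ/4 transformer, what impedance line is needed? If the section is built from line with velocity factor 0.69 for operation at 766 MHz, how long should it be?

Z_qwt ≈ 178 Ω; length ≈ 6.76 cm

Z_qwt = √(Z_0·R_L) = √(75 × 424) = √31800
λ = 0.69·c/f = 0.27 m, so l = λ/4 = 0.0676 m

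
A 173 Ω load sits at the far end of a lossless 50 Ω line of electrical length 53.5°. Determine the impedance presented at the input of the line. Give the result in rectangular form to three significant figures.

Z_in ≈ 21.4 − j32.4 Ω

tan(βl) = tan(53.5°) = 1.35
Z_in = Z_0·(Z_L + jZ_0·tanβl)/(Z_0 + jZ_L·tanβl)
     = 50·(173 + j67.6)/(50 + j234)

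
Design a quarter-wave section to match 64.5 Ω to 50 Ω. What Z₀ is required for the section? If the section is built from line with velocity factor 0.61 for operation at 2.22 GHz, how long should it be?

Z_qwt ≈ 56.8 Ω; length ≈ 2.06 cm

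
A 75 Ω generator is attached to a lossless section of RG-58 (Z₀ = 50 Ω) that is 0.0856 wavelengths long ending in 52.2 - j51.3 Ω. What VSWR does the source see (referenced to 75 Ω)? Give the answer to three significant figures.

VSWR ≈ 3.48

βl = 2π × 0.0856 = 30.8°
tan(βl) = 0.596
Z_in = Z_0·(Z_L + jZ_0·tanβl)/(Z_0 + jZ_L·tanβl) = 23.7 − j22.5 Ω
Γ_s = (Z_in − Z_s)/(Z_in + Z_s) = (-51.3 − j22.5)/(98.7 − j22.5), |Γ_s| = 0.553
VSWR = (1 + |Γ_s|)/(1 − |Γ_s|)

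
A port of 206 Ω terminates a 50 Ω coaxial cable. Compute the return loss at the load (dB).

Γ = (206 − 50)/(206 + 50) = 0.609
RL = −20·log₁₀|Γ| = −20·log₁₀(0.609)

RL ≈ 4.3 dB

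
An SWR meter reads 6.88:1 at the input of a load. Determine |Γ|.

|Γ| ≈ 0.746

|Γ| = (S − 1)/(S + 1) = (6.88 − 1)/(6.88 + 1) = 5.88/7.88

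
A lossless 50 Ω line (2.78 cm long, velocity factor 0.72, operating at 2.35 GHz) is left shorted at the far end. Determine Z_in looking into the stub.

λ = v/f = 0.72·c / 2.35 GHz = 0.0919 m
βl = 2π·l/λ = 2π × 0.302 = 109°
tan(βl) = -2.92
For a shorted stub, Z_in = jZ_0·tan(βl)

Z_in ≈ −j146 Ω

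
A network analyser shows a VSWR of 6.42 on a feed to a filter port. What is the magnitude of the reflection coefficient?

|Γ| ≈ 0.73

|Γ| = (S − 1)/(S + 1) = (6.42 − 1)/(6.42 + 1) = 5.42/7.42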